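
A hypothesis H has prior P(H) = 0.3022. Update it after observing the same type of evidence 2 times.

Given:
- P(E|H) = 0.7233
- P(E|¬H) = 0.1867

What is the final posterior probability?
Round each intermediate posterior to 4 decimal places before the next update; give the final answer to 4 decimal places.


Sequential Bayesian updating:

Initial prior: P(H) = 0.3022

Update 1:
  P(E) = 0.7233 × 0.3022 + 0.1867 × 0.6978 = 0.21858126 + 0.13027926 = 0.34886052
  P(H|E) = 0.21858126 / 0.34886052 = 0.6266

Update 2:
  P(E) = 0.7233 × 0.6266 + 0.1867 × 0.3734 = 0.45321978 + 0.06971378 = 0.52293356
  P(H|E) = 0.45321978 / 0.52293356 = 0.8667

Final posterior: 0.8667


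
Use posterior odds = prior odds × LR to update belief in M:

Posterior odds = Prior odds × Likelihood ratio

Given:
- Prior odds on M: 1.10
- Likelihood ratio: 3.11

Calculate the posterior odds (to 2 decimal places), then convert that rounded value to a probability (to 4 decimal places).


Step 1: Calculate posterior odds
Posterior odds = Prior odds × LR
               = 1.10 × 3.11
               = 3.42

Step 2: Convert to probability
P(M|E) = Posterior odds / (1 + Posterior odds)
       = 3.42 / (1 + 3.42)
       = 3.42 / 4.42
       = 0.7738

The evidence increased P(M) from 0.5238 to 0.7738.


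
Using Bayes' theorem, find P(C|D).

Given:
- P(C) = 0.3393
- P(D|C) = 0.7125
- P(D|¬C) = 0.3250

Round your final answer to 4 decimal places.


Bayes' theorem: P(C|D) = P(D|C) × P(C) / P(D)

Step 1: Calculate P(D) using law of total probability
P(D) = P(D|C)P(C) + P(D|¬C)P(¬C)
     = 0.7125 × 0.3393 + 0.3250 × 0.6607
     = 0.24175125 + 0.21472750
     = 0.45647875

Step 2: Apply Bayes' theorem
P(C|D) = P(D|C) × P(C) / P(D)
       = 0.24175125 / 0.45647875
       = 0.5296


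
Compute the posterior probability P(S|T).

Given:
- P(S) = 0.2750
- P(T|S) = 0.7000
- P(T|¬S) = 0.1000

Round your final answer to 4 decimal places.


Bayes' theorem: P(S|T) = P(T|S) × P(S) / P(T)

Step 1: Calculate P(T) using law of total probability
P(T) = P(T|S)P(S) + P(T|¬S)P(¬S)
     = 0.7000 × 0.2750 + 0.1000 × 0.7250
     = 0.19250000 + 0.07250000
     = 0.26500000

Step 2: Apply Bayes' theorem
P(S|T) = P(T|S) × P(S) / P(T)
       = 0.19250000 / 0.26500000
       = 0.7264


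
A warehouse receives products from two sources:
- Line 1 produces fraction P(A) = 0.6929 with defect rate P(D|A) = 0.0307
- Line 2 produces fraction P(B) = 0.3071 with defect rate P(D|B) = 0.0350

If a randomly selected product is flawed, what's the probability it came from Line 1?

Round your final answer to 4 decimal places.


Let A = from Line 1, D = flawed

Given:
- P(A) = 0.6929, P(B) = 0.3071
- P(D|A) = 0.0307, P(D|B) = 0.0350

Step 1: Find P(D)
P(D) = P(D|A)P(A) + P(D|B)P(B)
     = 0.0307 × 0.6929 + 0.0350 × 0.3071
     = 0.02127203 + 0.01074850
     = 0.03202053

Step 2: Apply Bayes' theorem
P(A|D) = P(D|A)P(A) / P(D)
       = 0.02127203 / 0.03202053
       = 0.6643


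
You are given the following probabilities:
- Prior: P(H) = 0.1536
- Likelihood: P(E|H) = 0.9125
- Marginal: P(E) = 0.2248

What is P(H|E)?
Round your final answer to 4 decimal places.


Using Bayes' theorem:

P(H|E) = P(E|H) × P(H) / P(E)
       = 0.9125 × 0.1536 / 0.2248
       = 0.14016000 / 0.2248
       = 0.6235

The evidence strengthens our belief in H.
Prior: 0.1536 → Posterior: 0.6235


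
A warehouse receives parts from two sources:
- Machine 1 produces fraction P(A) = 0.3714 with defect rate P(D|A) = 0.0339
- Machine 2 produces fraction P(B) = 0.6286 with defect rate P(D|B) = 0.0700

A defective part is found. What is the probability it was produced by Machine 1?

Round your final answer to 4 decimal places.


Let A = from Machine 1, D = defective

Given:
- P(A) = 0.3714, P(B) = 0.6286
- P(D|A) = 0.0339, P(D|B) = 0.0700

Step 1: Find P(D)
P(D) = P(D|A)P(A) + P(D|B)P(B)
     = 0.0339 × 0.3714 + 0.0700 × 0.6286
     = 0.01259046 + 0.04400200
     = 0.05659246

Step 2: Apply Bayes' theorem
P(A|D) = P(D|A)P(A) / P(D)
       = 0.01259046 / 0.05659246
       = 0.2225


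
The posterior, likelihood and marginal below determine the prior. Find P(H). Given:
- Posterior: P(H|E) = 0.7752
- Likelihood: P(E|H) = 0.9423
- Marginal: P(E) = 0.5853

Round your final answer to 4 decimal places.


From Bayes' theorem: P(H|E) = P(E|H) × P(H) / P(E)

Rearranging for P(H):
P(H) = P(H|E) × P(E) / P(E|H)
     = 0.7752 × 0.5853 / 0.9423
     = 0.45372456 / 0.9423
     = 0.4815


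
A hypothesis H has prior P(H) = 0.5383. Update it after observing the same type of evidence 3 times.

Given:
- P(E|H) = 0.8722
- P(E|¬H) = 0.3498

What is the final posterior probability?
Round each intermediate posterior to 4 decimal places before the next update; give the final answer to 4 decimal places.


Sequential Bayesian updating:

Initial prior: P(H) = 0.5383

Update 1:
  P(E) = 0.8722 × 0.5383 + 0.3498 × 0.4617 = 0.46950526 + 0.16150266 = 0.63100792
  P(H|E) = 0.46950526 / 0.63100792 = 0.7441

Update 2:
  P(E) = 0.8722 × 0.7441 + 0.3498 × 0.2559 = 0.64900402 + 0.08951382 = 0.73851784
  P(H|E) = 0.64900402 / 0.73851784 = 0.8788

Update 3:
  P(E) = 0.8722 × 0.8788 + 0.3498 × 0.1212 = 0.76648936 + 0.04239576 = 0.80888512
  P(H|E) = 0.76648936 / 0.80888512 = 0.9476

Final posterior: 0.9476


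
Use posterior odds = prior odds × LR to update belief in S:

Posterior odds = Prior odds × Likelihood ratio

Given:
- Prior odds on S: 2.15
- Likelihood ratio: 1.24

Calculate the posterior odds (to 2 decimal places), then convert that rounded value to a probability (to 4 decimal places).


Step 1: Calculate posterior odds
Posterior odds = Prior odds × LR
               = 2.15 × 1.24
               = 2.67

Step 2: Convert to probability
P(S|E) = Posterior odds / (1 + Posterior odds)
       = 2.67 / (1 + 2.67)
       = 2.67 / 3.67
       = 0.7275

The evidence increased P(S) from 0.6825 to 0.7275.


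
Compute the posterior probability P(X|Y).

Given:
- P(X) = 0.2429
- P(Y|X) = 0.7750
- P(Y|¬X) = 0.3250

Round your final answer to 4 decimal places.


Bayes' theorem: P(X|Y) = P(Y|X) × P(X) / P(Y)

Step 1: Calculate P(Y) using law of total probability
P(Y) = P(Y|X)P(X) + P(Y|¬X)P(¬X)
     = 0.7750 × 0.2429 + 0.3250 × 0.7571
     = 0.18824750 + 0.24605750
     = 0.43430500

Step 2: Apply Bayes' theorem
P(X|Y) = P(Y|X) × P(X) / P(Y)
       = 0.18824750 / 0.43430500
       = 0.4334


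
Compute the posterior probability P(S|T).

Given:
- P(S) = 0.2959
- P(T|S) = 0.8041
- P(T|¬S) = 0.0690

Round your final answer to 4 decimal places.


Bayes' theorem: P(S|T) = P(T|S) × P(S) / P(T)

Step 1: Calculate P(T) using law of total probability
P(T) = P(T|S)P(S) + P(T|¬S)P(¬S)
     = 0.8041 × 0.2959 + 0.0690 × 0.7041
     = 0.23793319 + 0.04858290
     = 0.28651609

Step 2: Apply Bayes' theorem
P(S|T) = P(T|S) × P(S) / P(T)
       = 0.23793319 / 0.28651609
       = 0.8304


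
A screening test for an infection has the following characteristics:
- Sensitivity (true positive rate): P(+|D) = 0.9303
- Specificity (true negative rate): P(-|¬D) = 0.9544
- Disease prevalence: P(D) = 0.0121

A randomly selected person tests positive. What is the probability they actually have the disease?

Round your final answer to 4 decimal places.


Let D = has disease, + = positive test

Given:
- P(D) = 0.0121 (prevalence)
- P(+|D) = 0.9303 (sensitivity)
- P(-|¬D) = 0.9544 (specificity)
- P(+|¬D) = 0.0456 (false positive rate = 1 - specificity)

Step 1: Find P(+)
P(+) = P(+|D)P(D) + P(+|¬D)P(¬D)
     = 0.9303 × 0.0121 + 0.0456 × 0.9879
     = 0.01125663 + 0.04504824
     = 0.05630487

Step 2: Apply Bayes' theorem for P(D|+)
P(D|+) = P(+|D)P(D) / P(+)
       = 0.01125663 / 0.05630487
       = 0.1999


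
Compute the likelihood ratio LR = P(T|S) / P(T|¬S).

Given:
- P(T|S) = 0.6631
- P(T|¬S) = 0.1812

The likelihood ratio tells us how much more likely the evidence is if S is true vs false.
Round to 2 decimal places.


Likelihood Ratio (LR) = P(T|S) / P(T|¬S)

LR = 0.6631 / 0.1812
   = 3.66

The evidence is 3.66 times more likely if S is true than if S is false.
Because LR exceeds 1, T is evidence for S.


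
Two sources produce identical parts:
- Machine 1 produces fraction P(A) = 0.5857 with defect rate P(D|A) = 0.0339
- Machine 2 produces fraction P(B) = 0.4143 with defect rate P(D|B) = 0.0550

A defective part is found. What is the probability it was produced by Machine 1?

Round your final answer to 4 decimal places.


Let A = from Machine 1, D = defective

Given:
- P(A) = 0.5857, P(B) = 0.4143
- P(D|A) = 0.0339, P(D|B) = 0.0550

Step 1: Find P(D)
P(D) = P(D|A)P(A) + P(D|B)P(B)
     = 0.0339 × 0.5857 + 0.0550 × 0.4143
     = 0.01985523 + 0.02278650
     = 0.04264173

Step 2: Apply Bayes' theorem
P(A|D) = P(D|A)P(A) / P(D)
       = 0.01985523 / 0.04264173
       = 0.4656


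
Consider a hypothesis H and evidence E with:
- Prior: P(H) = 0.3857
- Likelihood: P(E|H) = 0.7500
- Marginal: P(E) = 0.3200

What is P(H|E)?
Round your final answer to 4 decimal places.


Using Bayes' theorem:

P(H|E) = P(E|H) × P(H) / P(E)
       = 0.7500 × 0.3857 / 0.3200
       = 0.28927500 / 0.3200
       = 0.9040

The evidence strengthens our belief in H.
Prior: 0.3857 → Posterior: 0.9040


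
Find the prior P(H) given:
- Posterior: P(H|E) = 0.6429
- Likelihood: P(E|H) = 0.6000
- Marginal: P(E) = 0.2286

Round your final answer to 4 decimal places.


From Bayes' theorem: P(H|E) = P(E|H) × P(H) / P(E)

Rearranging for P(H):
P(H) = P(H|E) × P(E) / P(E|H)
     = 0.6429 × 0.2286 / 0.6000
     = 0.14696694 / 0.6000
     = 0.2449


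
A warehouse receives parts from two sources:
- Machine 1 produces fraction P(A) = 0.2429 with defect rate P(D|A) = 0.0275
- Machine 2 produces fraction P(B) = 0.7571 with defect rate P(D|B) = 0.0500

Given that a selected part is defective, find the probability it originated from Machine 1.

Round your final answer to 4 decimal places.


Let A = from Machine 1, D = defective

Given:
- P(A) = 0.2429, P(B) = 0.7571
- P(D|A) = 0.0275, P(D|B) = 0.0500

Step 1: Find P(D)
P(D) = P(D|A)P(A) + P(D|B)P(B)
     = 0.0275 × 0.2429 + 0.0500 × 0.7571
     = 0.00667975 + 0.03785500
     = 0.04453475

Step 2: Apply Bayes' theorem
P(A|D) = P(D|A)P(A) / P(D)
       = 0.00667975 / 0.04453475
       = 0.1500


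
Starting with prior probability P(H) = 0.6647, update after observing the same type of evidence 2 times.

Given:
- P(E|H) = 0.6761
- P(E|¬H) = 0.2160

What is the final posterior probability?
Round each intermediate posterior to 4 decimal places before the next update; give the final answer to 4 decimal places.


Sequential Bayesian updating:

Initial prior: P(H) = 0.6647

Update 1:
  P(E) = 0.6761 × 0.6647 + 0.2160 × 0.3353 = 0.44940367 + 0.07242480 = 0.52182847
  P(H|E) = 0.44940367 / 0.52182847 = 0.8612

Update 2:
  P(E) = 0.6761 × 0.8612 + 0.2160 × 0.1388 = 0.58225732 + 0.02998080 = 0.61223812
  P(H|E) = 0.58225732 / 0.61223812 = 0.9510

Final posterior: 0.9510


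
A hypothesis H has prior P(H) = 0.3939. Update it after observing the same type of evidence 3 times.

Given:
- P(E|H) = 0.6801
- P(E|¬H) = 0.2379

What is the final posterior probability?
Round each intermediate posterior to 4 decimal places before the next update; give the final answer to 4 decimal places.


Sequential Bayesian updating:

Initial prior: P(H) = 0.3939

Update 1:
  P(E) = 0.6801 × 0.3939 + 0.2379 × 0.6061 = 0.26789139 + 0.14419119 = 0.41208258
  P(H|E) = 0.26789139 / 0.41208258 = 0.6501

Update 2:
  P(E) = 0.6801 × 0.6501 + 0.2379 × 0.3499 = 0.44213301 + 0.08324121 = 0.52537422
  P(H|E) = 0.44213301 / 0.52537422 = 0.8416

Update 3:
  P(E) = 0.6801 × 0.8416 + 0.2379 × 0.1584 = 0.57237216 + 0.03768336 = 0.61005552
  P(H|E) = 0.57237216 / 0.61005552 = 0.9382

Final posterior: 0.9382


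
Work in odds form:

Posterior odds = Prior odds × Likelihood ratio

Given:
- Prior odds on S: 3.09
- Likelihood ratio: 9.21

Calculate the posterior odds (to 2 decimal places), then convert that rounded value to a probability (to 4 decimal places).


Step 1: Calculate posterior odds
Posterior odds = Prior odds × LR
               = 3.09 × 9.21
               = 28.46

Step 2: Convert to probability
P(S|E) = Posterior odds / (1 + Posterior odds)
       = 28.46 / (1 + 28.46)
       = 28.46 / 29.46
       = 0.9661

The evidence increased P(S) from 0.7555 to 0.9661.


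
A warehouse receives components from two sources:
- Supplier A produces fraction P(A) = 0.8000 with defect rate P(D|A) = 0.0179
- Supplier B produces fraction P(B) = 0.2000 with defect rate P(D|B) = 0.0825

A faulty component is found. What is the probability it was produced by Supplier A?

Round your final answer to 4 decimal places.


Let A = from Supplier A, D = faulty

Given:
- P(A) = 0.8000, P(B) = 0.2000
- P(D|A) = 0.0179, P(D|B) = 0.0825

Step 1: Find P(D)
P(D) = P(D|A)P(A) + P(D|B)P(B)
     = 0.0179 × 0.8000 + 0.0825 × 0.2000
     = 0.01432000 + 0.01650000
     = 0.03082000

Step 2: Apply Bayes' theorem
P(A|D) = P(D|A)P(A) / P(D)
       = 0.01432000 / 0.03082000
       = 0.4646


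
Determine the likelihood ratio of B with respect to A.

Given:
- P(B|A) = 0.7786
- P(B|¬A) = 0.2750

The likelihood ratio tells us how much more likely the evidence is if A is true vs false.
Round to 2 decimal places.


Likelihood Ratio (LR) = P(B|A) / P(B|¬A)

LR = 0.7786 / 0.2750
   = 2.83

The evidence is 2.83 times more likely if A is true than if A is false.
LR > 1, so observing B raises the odds in favor of A.


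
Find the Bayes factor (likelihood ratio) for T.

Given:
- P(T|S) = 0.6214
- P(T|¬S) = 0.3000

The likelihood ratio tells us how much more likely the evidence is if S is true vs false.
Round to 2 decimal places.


Likelihood Ratio (LR) = P(T|S) / P(T|¬S)

LR = 0.6214 / 0.3000
   = 2.07

The evidence is 2.07 times more likely if S is true than if S is false.
Because LR exceeds 1, T is evidence for S.


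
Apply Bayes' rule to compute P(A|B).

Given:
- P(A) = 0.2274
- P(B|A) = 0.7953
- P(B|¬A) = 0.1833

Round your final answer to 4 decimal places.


Bayes' theorem: P(A|B) = P(B|A) × P(A) / P(B)

Step 1: Calculate P(B) using law of total probability
P(B) = P(B|A)P(A) + P(B|¬A)P(¬A)
     = 0.7953 × 0.2274 + 0.1833 × 0.7726
     = 0.18085122 + 0.14161758
     = 0.32246880

Step 2: Apply Bayes' theorem
P(A|B) = P(B|A) × P(A) / P(B)
       = 0.18085122 / 0.32246880
       = 0.5608


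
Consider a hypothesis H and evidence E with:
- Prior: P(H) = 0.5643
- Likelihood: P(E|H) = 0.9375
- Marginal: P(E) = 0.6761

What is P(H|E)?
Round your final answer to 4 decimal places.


Using Bayes' theorem:

P(H|E) = P(E|H) × P(H) / P(E)
       = 0.9375 × 0.5643 / 0.6761
       = 0.52903125 / 0.6761
       = 0.7825

The evidence strengthens our belief in H.
Prior: 0.5643 → Posterior: 0.7825


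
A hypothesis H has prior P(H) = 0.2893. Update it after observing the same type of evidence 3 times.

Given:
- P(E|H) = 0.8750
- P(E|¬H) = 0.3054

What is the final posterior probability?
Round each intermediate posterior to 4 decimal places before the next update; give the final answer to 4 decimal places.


Sequential Bayesian updating:

Initial prior: P(H) = 0.2893

Update 1:
  P(E) = 0.8750 × 0.2893 + 0.3054 × 0.7107 = 0.25313750 + 0.21704778 = 0.47018528
  P(H|E) = 0.25313750 / 0.47018528 = 0.5384

Update 2:
  P(E) = 0.8750 × 0.5384 + 0.3054 × 0.4616 = 0.47110000 + 0.14097264 = 0.61207264
  P(H|E) = 0.47110000 / 0.61207264 = 0.7697

Update 3:
  P(E) = 0.8750 × 0.7697 + 0.3054 × 0.2303 = 0.67348750 + 0.07033362 = 0.74382112
  P(H|E) = 0.67348750 / 0.74382112 = 0.9054

Final posterior: 0.9054


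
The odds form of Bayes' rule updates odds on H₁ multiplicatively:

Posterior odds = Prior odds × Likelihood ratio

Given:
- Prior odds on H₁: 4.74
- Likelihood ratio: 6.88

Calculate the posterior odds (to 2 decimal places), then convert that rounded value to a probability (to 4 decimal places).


Step 1: Calculate posterior odds
Posterior odds = Prior odds × LR
               = 4.74 × 6.88
               = 32.61

Step 2: Convert to probability
P(H₁|E) = Posterior odds / (1 + Posterior odds)
       = 32.61 / (1 + 32.61)
       = 32.61 / 33.61
       = 0.9702

The evidence increased P(H₁) from 0.8258 to 0.9702.


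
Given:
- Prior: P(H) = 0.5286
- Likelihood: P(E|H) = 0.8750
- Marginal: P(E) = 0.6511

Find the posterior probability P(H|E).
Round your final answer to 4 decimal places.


Using Bayes' theorem:

P(H|E) = P(E|H) × P(H) / P(E)
       = 0.8750 × 0.5286 / 0.6511
       = 0.46252500 / 0.6511
       = 0.7104

The evidence strengthens our belief in H.
Prior: 0.5286 → Posterior: 0.7104


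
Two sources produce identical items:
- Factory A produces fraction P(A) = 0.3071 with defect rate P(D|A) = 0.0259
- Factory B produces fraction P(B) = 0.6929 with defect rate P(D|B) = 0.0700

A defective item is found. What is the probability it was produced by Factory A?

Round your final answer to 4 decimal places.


Let A = from Factory A, D = defective

Given:
- P(A) = 0.3071, P(B) = 0.6929
- P(D|A) = 0.0259, P(D|B) = 0.0700

Step 1: Find P(D)
P(D) = P(D|A)P(A) + P(D|B)P(B)
     = 0.0259 × 0.3071 + 0.0700 × 0.6929
     = 0.00795389 + 0.04850300
     = 0.05645689

Step 2: Apply Bayes' theorem
P(A|D) = P(D|A)P(A) / P(D)
       = 0.00795389 / 0.05645689
       = 0.1409


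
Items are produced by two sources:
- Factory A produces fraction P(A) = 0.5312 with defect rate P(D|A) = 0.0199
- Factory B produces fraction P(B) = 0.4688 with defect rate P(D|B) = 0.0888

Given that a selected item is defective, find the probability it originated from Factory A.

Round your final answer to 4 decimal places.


Let A = from Factory A, D = defective

Given:
- P(A) = 0.5312, P(B) = 0.4688
- P(D|A) = 0.0199, P(D|B) = 0.0888

Step 1: Find P(D)
P(D) = P(D|A)P(A) + P(D|B)P(B)
     = 0.0199 × 0.5312 + 0.0888 × 0.4688
     = 0.01057088 + 0.04162944
     = 0.05220032

Step 2: Apply Bayes' theorem
P(A|D) = P(D|A)P(A) / P(D)
       = 0.01057088 / 0.05220032
       = 0.2025


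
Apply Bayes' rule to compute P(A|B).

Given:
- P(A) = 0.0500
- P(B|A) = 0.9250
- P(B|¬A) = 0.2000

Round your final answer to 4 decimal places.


Bayes' theorem: P(A|B) = P(B|A) × P(A) / P(B)

Step 1: Calculate P(B) using law of total probability
P(B) = P(B|A)P(A) + P(B|¬A)P(¬A)
     = 0.9250 × 0.0500 + 0.2000 × 0.9500
     = 0.04625000 + 0.19000000
     = 0.23625000

Step 2: Apply Bayes' theorem
P(A|B) = P(B|A) × P(A) / P(B)
       = 0.04625000 / 0.23625000
       = 0.1958


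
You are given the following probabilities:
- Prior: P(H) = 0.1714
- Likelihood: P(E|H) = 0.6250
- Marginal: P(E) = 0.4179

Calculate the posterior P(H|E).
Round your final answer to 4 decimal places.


Using Bayes' theorem:

P(H|E) = P(E|H) × P(H) / P(E)
       = 0.6250 × 0.1714 / 0.4179
       = 0.10712500 / 0.4179
       = 0.2563

The evidence strengthens our belief in H.
Prior: 0.1714 → Posterior: 0.2563


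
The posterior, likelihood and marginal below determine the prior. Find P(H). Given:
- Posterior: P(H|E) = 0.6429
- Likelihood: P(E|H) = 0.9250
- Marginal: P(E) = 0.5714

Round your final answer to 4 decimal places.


From Bayes' theorem: P(H|E) = P(E|H) × P(H) / P(E)

Rearranging for P(H):
P(H) = P(H|E) × P(E) / P(E|H)
     = 0.6429 × 0.5714 / 0.9250
     = 0.36735306 / 0.9250
     = 0.3971


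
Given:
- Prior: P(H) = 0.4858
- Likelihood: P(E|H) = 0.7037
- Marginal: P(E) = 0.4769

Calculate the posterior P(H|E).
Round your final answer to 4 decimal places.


Using Bayes' theorem:

P(H|E) = P(E|H) × P(H) / P(E)
       = 0.7037 × 0.4858 / 0.4769
       = 0.34185746 / 0.4769
       = 0.7168

The evidence strengthens our belief in H.
Prior: 0.4858 → Posterior: 0.7168


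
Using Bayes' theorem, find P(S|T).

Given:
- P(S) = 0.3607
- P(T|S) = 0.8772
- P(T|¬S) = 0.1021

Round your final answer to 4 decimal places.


Bayes' theorem: P(S|T) = P(T|S) × P(S) / P(T)

Step 1: Calculate P(T) using law of total probability
P(T) = P(T|S)P(S) + P(T|¬S)P(¬S)
     = 0.8772 × 0.3607 + 0.1021 × 0.6393
     = 0.31640604 + 0.06527253
     = 0.38167857

Step 2: Apply Bayes' theorem
P(S|T) = P(T|S) × P(S) / P(T)
       = 0.31640604 / 0.38167857
       = 0.8290


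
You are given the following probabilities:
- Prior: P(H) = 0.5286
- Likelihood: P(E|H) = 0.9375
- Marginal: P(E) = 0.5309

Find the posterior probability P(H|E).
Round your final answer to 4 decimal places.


Using Bayes' theorem:

P(H|E) = P(E|H) × P(H) / P(E)
       = 0.9375 × 0.5286 / 0.5309
       = 0.49556250 / 0.5309
       = 0.9334

The evidence strengthens our belief in H.
Prior: 0.5286 → Posterior: 0.9334


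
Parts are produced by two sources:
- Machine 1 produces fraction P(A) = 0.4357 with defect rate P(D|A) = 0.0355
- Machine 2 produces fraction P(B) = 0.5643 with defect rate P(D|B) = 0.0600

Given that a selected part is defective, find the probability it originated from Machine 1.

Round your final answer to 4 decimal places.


Let A = from Machine 1, D = defective

Given:
- P(A) = 0.4357, P(B) = 0.5643
- P(D|A) = 0.0355, P(D|B) = 0.0600

Step 1: Find P(D)
P(D) = P(D|A)P(A) + P(D|B)P(B)
     = 0.0355 × 0.4357 + 0.0600 × 0.5643
     = 0.01546735 + 0.03385800
     = 0.04932535

Step 2: Apply Bayes' theorem
P(A|D) = P(D|A)P(A) / P(D)
       = 0.01546735 / 0.04932535
       = 0.3136


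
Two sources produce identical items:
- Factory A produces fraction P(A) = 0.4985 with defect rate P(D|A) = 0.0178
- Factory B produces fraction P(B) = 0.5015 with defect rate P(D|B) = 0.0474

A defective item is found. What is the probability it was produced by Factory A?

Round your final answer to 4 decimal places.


Let A = from Factory A, D = defective

Given:
- P(A) = 0.4985, P(B) = 0.5015
- P(D|A) = 0.0178, P(D|B) = 0.0474

Step 1: Find P(D)
P(D) = P(D|A)P(A) + P(D|B)P(B)
     = 0.0178 × 0.4985 + 0.0474 × 0.5015
     = 0.00887330 + 0.02377110
     = 0.03264440

Step 2: Apply Bayes' theorem
P(A|D) = P(D|A)P(A) / P(D)
       = 0.00887330 / 0.03264440
       = 0.2718


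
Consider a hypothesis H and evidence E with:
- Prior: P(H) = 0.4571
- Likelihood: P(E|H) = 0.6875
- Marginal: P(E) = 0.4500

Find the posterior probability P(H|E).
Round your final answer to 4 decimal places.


Using Bayes' theorem:

P(H|E) = P(E|H) × P(H) / P(E)
       = 0.6875 × 0.4571 / 0.4500
       = 0.31425625 / 0.4500
       = 0.6983

The evidence strengthens our belief in H.
Prior: 0.4571 → Posterior: 0.6983


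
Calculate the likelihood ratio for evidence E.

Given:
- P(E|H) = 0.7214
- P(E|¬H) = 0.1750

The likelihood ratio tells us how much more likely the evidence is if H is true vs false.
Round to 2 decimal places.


Likelihood Ratio (LR) = P(E|H) / P(E|¬H)

LR = 0.7214 / 0.1750
   = 4.12

The evidence is 4.12 times more likely if H is true than if H is false.
Since LR > 1, the evidence supports H over ¬H.


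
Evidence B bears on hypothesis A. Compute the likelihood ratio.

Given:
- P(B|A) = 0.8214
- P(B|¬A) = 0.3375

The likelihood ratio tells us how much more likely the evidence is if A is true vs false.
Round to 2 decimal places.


Likelihood Ratio (LR) = P(B|A) / P(B|¬A)

LR = 0.8214 / 0.3375
   = 2.43

The evidence is 2.43 times more likely if A is true than if A is false.
Since LR > 1, the evidence supports A over ¬A.


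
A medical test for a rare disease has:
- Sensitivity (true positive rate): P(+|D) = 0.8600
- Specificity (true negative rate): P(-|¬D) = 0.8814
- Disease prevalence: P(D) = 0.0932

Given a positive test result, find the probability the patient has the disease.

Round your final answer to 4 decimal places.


Let D = has disease, + = positive test

Given:
- P(D) = 0.0932 (prevalence)
- P(+|D) = 0.8600 (sensitivity)
- P(-|¬D) = 0.8814 (specificity)
- P(+|¬D) = 0.1186 (false positive rate = 1 - specificity)

Step 1: Find P(+)
P(+) = P(+|D)P(D) + P(+|¬D)P(¬D)
     = 0.8600 × 0.0932 + 0.1186 × 0.9068
     = 0.08015200 + 0.10754648
     = 0.18769848

Step 2: Apply Bayes' theorem for P(D|+)
P(D|+) = P(+|D)P(D) / P(+)
       = 0.08015200 / 0.18769848
       = 0.4270


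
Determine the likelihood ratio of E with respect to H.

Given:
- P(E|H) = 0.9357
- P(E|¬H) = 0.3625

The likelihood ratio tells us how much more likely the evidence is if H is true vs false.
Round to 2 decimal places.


Likelihood Ratio (LR) = P(E|H) / P(E|¬H)

LR = 0.9357 / 0.3625
   = 2.58

The evidence is 2.58 times more likely if H is true than if H is false.
LR > 1, so observing E raises the odds in favor of H.


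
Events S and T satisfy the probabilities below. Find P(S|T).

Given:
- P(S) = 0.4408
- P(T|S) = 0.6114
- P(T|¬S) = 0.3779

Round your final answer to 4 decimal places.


Bayes' theorem: P(S|T) = P(T|S) × P(S) / P(T)

Step 1: Calculate P(T) using law of total probability
P(T) = P(T|S)P(S) + P(T|¬S)P(¬S)
     = 0.6114 × 0.4408 + 0.3779 × 0.5592
     = 0.26950512 + 0.21132168
     = 0.48082680

Step 2: Apply Bayes' theorem
P(S|T) = P(T|S) × P(S) / P(T)
       = 0.26950512 / 0.48082680
       = 0.5605


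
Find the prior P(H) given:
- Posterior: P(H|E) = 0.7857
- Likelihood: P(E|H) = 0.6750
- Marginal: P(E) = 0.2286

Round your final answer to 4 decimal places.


From Bayes' theorem: P(H|E) = P(E|H) × P(H) / P(E)

Rearranging for P(H):
P(H) = P(H|E) × P(E) / P(E|H)
     = 0.7857 × 0.2286 / 0.6750
     = 0.17961102 / 0.6750
     = 0.2661


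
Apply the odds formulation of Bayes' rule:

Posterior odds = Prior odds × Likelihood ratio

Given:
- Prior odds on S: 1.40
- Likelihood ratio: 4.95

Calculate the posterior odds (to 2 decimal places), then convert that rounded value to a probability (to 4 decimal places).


Step 1: Calculate posterior odds
Posterior odds = Prior odds × LR
               = 1.40 × 4.95
               = 6.93

Step 2: Convert to probability
P(S|E) = Posterior odds / (1 + Posterior odds)
       = 6.93 / (1 + 6.93)
       = 6.93 / 7.93
       = 0.8739

The evidence increased P(S) from 0.5833 to 0.8739.


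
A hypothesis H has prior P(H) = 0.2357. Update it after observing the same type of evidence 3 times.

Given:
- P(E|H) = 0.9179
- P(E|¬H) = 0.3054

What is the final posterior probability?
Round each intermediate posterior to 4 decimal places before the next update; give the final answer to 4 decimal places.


Sequential Bayesian updating:

Initial prior: P(H) = 0.2357

Update 1:
  P(E) = 0.9179 × 0.2357 + 0.3054 × 0.7643 = 0.21634903 + 0.23341722 = 0.44976625
  P(H|E) = 0.21634903 / 0.44976625 = 0.4810

Update 2:
  P(E) = 0.9179 × 0.4810 + 0.3054 × 0.5190 = 0.44150990 + 0.15850260 = 0.60001250
  P(H|E) = 0.44150990 / 0.60001250 = 0.7358

Update 3:
  P(E) = 0.9179 × 0.7358 + 0.3054 × 0.2642 = 0.67539082 + 0.08068668 = 0.75607750
  P(H|E) = 0.67539082 / 0.75607750 = 0.8933

Final posterior: 0.8933


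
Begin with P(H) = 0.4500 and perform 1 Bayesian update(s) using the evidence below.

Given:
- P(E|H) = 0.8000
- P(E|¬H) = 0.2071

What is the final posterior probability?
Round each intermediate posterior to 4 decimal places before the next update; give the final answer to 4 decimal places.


Sequential Bayesian updating:

Initial prior: P(H) = 0.4500

Update 1:
  P(E) = 0.8000 × 0.4500 + 0.2071 × 0.5500 = 0.36000000 + 0.11390500 = 0.47390500
  P(H|E) = 0.36000000 / 0.47390500 = 0.7596

Final posterior: 0.7596


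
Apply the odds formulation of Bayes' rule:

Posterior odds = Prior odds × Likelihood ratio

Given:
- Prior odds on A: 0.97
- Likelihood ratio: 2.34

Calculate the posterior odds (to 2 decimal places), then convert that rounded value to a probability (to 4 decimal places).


Step 1: Calculate posterior odds
Posterior odds = Prior odds × LR
               = 0.97 × 2.34
               = 2.27

Step 2: Convert to probability
P(A|E) = Posterior odds / (1 + Posterior odds)
       = 2.27 / (1 + 2.27)
       = 2.27 / 3.27
       = 0.6942

The evidence increased P(A) from 0.4924 to 0.6942.


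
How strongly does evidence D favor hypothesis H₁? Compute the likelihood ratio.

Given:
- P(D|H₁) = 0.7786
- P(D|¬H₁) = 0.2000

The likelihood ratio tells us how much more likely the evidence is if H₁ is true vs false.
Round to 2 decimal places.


Likelihood Ratio (LR) = P(D|H₁) / P(D|¬H₁)

LR = 0.7786 / 0.2000
   = 3.89

The evidence is 3.89 times more likely if H₁ is true than if H₁ is false.
LR > 1, so observing D raises the odds in favor of H₁.


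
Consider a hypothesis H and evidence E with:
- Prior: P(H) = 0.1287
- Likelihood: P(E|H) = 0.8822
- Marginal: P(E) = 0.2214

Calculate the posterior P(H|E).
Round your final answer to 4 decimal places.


Using Bayes' theorem:

P(H|E) = P(E|H) × P(H) / P(E)
       = 0.8822 × 0.1287 / 0.2214
       = 0.11353914 / 0.2214
       = 0.5128

The evidence strengthens our belief in H.
Prior: 0.1287 → Posterior: 0.5128


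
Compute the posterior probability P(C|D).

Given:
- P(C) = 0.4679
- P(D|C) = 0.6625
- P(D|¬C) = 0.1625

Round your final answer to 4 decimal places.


Bayes' theorem: P(C|D) = P(D|C) × P(C) / P(D)

Step 1: Calculate P(D) using law of total probability
P(D) = P(D|C)P(C) + P(D|¬C)P(¬C)
     = 0.6625 × 0.4679 + 0.1625 × 0.5321
     = 0.30998375 + 0.08646625
     = 0.39645000

Step 2: Apply Bayes' theorem
P(C|D) = P(D|C) × P(C) / P(D)
       = 0.30998375 / 0.39645000
       = 0.7819


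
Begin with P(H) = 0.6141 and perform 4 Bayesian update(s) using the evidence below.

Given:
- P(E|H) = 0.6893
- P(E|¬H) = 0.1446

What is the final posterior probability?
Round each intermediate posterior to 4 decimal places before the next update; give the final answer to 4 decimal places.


Sequential Bayesian updating:

Initial prior: P(H) = 0.6141

Update 1:
  P(E) = 0.6893 × 0.6141 + 0.1446 × 0.3859 = 0.42329913 + 0.05580114 = 0.47910027
  P(H|E) = 0.42329913 / 0.47910027 = 0.8835

Update 2:
  P(E) = 0.6893 × 0.8835 + 0.1446 × 0.1165 = 0.60899655 + 0.01684590 = 0.62584245
  P(H|E) = 0.60899655 / 0.62584245 = 0.9731

Update 3:
  P(E) = 0.6893 × 0.9731 + 0.1446 × 0.0269 = 0.67075783 + 0.00388974 = 0.67464757
  P(H|E) = 0.67075783 / 0.67464757 = 0.9942

Update 4:
  P(E) = 0.6893 × 0.9942 + 0.1446 × 0.0058 = 0.68530206 + 0.00083868 = 0.68614074
  P(H|E) = 0.68530206 / 0.68614074 = 0.9988

Final posterior: 0.9988


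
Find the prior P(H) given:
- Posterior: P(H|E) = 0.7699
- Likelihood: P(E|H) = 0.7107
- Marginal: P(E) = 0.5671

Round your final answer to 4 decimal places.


From Bayes' theorem: P(H|E) = P(E|H) × P(H) / P(E)

Rearranging for P(H):
P(H) = P(H|E) × P(E) / P(E|H)
     = 0.7699 × 0.5671 / 0.7107
     = 0.43661029 / 0.7107
     = 0.6143


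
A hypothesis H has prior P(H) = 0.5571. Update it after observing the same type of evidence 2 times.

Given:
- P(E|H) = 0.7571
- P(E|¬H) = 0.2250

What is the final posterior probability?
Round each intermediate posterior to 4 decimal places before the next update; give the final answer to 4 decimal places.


Sequential Bayesian updating:

Initial prior: P(H) = 0.5571

Update 1:
  P(E) = 0.7571 × 0.5571 + 0.2250 × 0.4429 = 0.42178041 + 0.09965250 = 0.52143291
  P(H|E) = 0.42178041 / 0.52143291 = 0.8089

Update 2:
  P(E) = 0.7571 × 0.8089 + 0.2250 × 0.1911 = 0.61241819 + 0.04299750 = 0.65541569
  P(H|E) = 0.61241819 / 0.65541569 = 0.9344

Final posterior: 0.9344


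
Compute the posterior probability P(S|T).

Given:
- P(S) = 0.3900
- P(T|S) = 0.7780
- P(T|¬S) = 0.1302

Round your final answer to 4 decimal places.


Bayes' theorem: P(S|T) = P(T|S) × P(S) / P(T)

Step 1: Calculate P(T) using law of total probability
P(T) = P(T|S)P(S) + P(T|¬S)P(¬S)
     = 0.7780 × 0.3900 + 0.1302 × 0.6100
     = 0.30342000 + 0.07942200
     = 0.38284200

Step 2: Apply Bayes' theorem
P(S|T) = P(T|S) × P(S) / P(T)
       = 0.30342000 / 0.38284200
       = 0.7925


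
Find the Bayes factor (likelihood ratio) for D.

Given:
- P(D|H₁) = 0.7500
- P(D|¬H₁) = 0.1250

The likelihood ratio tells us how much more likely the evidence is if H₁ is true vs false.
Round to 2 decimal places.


Likelihood Ratio (LR) = P(D|H₁) / P(D|¬H₁)

LR = 0.7500 / 0.1250
   = 6.00

The evidence is 6.00 times more likely if H₁ is true than if H₁ is false.
Since LR > 1, the evidence supports H₁ over ¬H₁.


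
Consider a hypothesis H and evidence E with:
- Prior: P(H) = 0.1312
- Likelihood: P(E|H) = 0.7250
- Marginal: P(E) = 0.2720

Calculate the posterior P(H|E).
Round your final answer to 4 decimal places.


Using Bayes' theorem:

P(H|E) = P(E|H) × P(H) / P(E)
       = 0.7250 × 0.1312 / 0.2720
       = 0.09512000 / 0.2720
       = 0.3497

The evidence strengthens our belief in H.
Prior: 0.1312 → Posterior: 0.3497


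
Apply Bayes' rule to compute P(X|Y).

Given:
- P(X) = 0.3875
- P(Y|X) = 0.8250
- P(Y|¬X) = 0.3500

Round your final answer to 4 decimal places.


Bayes' theorem: P(X|Y) = P(Y|X) × P(X) / P(Y)

Step 1: Calculate P(Y) using law of total probability
P(Y) = P(Y|X)P(X) + P(Y|¬X)P(¬X)
     = 0.8250 × 0.3875 + 0.3500 × 0.6125
     = 0.31968750 + 0.21437500
     = 0.53406250

Step 2: Apply Bayes' theorem
P(X|Y) = P(Y|X) × P(X) / P(Y)
       = 0.31968750 / 0.53406250
       = 0.5986


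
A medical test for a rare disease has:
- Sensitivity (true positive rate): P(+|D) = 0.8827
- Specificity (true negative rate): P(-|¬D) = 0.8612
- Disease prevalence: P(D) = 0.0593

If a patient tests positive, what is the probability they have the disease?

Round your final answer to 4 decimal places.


Let D = has disease, + = positive test

Given:
- P(D) = 0.0593 (prevalence)
- P(+|D) = 0.8827 (sensitivity)
- P(-|¬D) = 0.8612 (specificity)
- P(+|¬D) = 0.1388 (false positive rate = 1 - specificity)

Step 1: Find P(+)
P(+) = P(+|D)P(D) + P(+|¬D)P(¬D)
     = 0.8827 × 0.0593 + 0.1388 × 0.9407
     = 0.05234411 + 0.13056916
     = 0.18291327

Step 2: Apply Bayes' theorem for P(D|+)
P(D|+) = P(+|D)P(D) / P(+)
       = 0.05234411 / 0.18291327
       = 0.2862


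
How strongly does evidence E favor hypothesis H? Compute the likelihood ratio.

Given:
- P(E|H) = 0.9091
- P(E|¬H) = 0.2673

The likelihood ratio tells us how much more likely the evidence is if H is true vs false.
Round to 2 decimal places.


Likelihood Ratio (LR) = P(E|H) / P(E|¬H)

LR = 0.9091 / 0.2673
   = 3.40

The evidence is 3.40 times more likely if H is true than if H is false.
Because LR exceeds 1, E is evidence for H.


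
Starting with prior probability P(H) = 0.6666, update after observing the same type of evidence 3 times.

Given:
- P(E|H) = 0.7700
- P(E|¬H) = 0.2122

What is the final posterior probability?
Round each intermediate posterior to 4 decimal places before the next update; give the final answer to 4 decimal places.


Sequential Bayesian updating:

Initial prior: P(H) = 0.6666

Update 1:
  P(E) = 0.7700 × 0.6666 + 0.2122 × 0.3334 = 0.51328200 + 0.07074748 = 0.58402948
  P(H|E) = 0.51328200 / 0.58402948 = 0.8789

Update 2:
  P(E) = 0.7700 × 0.8789 + 0.2122 × 0.1211 = 0.67675300 + 0.02569742 = 0.70245042
  P(H|E) = 0.67675300 / 0.70245042 = 0.9634

Update 3:
  P(E) = 0.7700 × 0.9634 + 0.2122 × 0.0366 = 0.74181800 + 0.00776652 = 0.74958452
  P(H|E) = 0.74181800 / 0.74958452 = 0.9896

Final posterior: 0.9896


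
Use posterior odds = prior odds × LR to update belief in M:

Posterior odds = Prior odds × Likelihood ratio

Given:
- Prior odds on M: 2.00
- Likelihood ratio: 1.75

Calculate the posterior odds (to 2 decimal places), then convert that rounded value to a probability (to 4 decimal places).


Step 1: Calculate posterior odds
Posterior odds = Prior odds × LR
               = 2.00 × 1.75
               = 3.50

Step 2: Convert to probability
P(M|E) = Posterior odds / (1 + Posterior odds)
       = 3.50 / (1 + 3.50)
       = 3.50 / 4.50
       = 0.7778

The evidence increased P(M) from 0.6667 to 0.7778.


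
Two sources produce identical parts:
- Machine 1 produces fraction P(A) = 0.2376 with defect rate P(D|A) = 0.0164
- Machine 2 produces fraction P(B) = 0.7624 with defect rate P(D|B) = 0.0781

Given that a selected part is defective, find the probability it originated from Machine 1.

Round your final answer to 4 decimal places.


Let A = from Machine 1, D = defective

Given:
- P(A) = 0.2376, P(B) = 0.7624
- P(D|A) = 0.0164, P(D|B) = 0.0781

Step 1: Find P(D)
P(D) = P(D|A)P(A) + P(D|B)P(B)
     = 0.0164 × 0.2376 + 0.0781 × 0.7624
     = 0.00389664 + 0.05954344
     = 0.06344008

Step 2: Apply Bayes' theorem
P(A|D) = P(D|A)P(A) / P(D)
       = 0.00389664 / 0.06344008
       = 0.0614


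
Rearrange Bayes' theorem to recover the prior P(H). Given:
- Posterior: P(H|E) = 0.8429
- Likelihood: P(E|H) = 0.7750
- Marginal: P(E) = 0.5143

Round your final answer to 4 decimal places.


From Bayes' theorem: P(H|E) = P(E|H) × P(H) / P(E)

Rearranging for P(H):
P(H) = P(H|E) × P(E) / P(E|H)
     = 0.8429 × 0.5143 / 0.7750
     = 0.43350347 / 0.7750
     = 0.5594


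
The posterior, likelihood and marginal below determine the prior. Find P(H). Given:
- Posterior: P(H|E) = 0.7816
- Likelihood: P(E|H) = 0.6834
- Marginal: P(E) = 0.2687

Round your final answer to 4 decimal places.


From Bayes' theorem: P(H|E) = P(E|H) × P(H) / P(E)

Rearranging for P(H):
P(H) = P(H|E) × P(E) / P(E|H)
     = 0.7816 × 0.2687 / 0.6834
     = 0.21001592 / 0.6834
     = 0.3073


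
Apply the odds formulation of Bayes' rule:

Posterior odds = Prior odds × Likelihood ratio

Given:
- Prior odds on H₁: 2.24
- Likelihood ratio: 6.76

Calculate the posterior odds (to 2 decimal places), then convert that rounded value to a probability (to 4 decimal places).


Step 1: Calculate posterior odds
Posterior odds = Prior odds × LR
               = 2.24 × 6.76
               = 15.14

Step 2: Convert to probability
P(H₁|E) = Posterior odds / (1 + Posterior odds)
       = 15.14 / (1 + 15.14)
       = 15.14 / 16.14
       = 0.9380

The evidence increased P(H₁) from 0.6914 to 0.9380.


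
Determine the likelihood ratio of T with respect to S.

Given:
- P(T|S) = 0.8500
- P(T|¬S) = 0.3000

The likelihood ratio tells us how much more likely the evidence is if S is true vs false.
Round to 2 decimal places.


Likelihood Ratio (LR) = P(T|S) / P(T|¬S)

LR = 0.8500 / 0.3000
   = 2.83

The evidence is 2.83 times more likely if S is true than if S is false.
Because LR exceeds 1, T is evidence for S.


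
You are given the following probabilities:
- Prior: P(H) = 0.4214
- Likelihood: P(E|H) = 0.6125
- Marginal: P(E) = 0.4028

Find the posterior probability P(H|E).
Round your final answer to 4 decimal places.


Using Bayes' theorem:

P(H|E) = P(E|H) × P(H) / P(E)
       = 0.6125 × 0.4214 / 0.4028
       = 0.25810750 / 0.4028
       = 0.6408

The evidence strengthens our belief in H.
Prior: 0.4214 → Posterior: 0.6408


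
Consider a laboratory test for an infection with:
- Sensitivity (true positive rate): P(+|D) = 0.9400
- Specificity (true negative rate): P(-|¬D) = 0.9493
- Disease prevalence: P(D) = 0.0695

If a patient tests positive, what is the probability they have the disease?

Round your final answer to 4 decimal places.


Let D = has disease, + = positive test

Given:
- P(D) = 0.0695 (prevalence)
- P(+|D) = 0.9400 (sensitivity)
- P(-|¬D) = 0.9493 (specificity)
- P(+|¬D) = 0.0507 (false positive rate = 1 - specificity)

Step 1: Find P(+)
P(+) = P(+|D)P(D) + P(+|¬D)P(¬D)
     = 0.9400 × 0.0695 + 0.0507 × 0.9305
     = 0.06533000 + 0.04717635
     = 0.11250635

Step 2: Apply Bayes' theorem for P(D|+)
P(D|+) = P(+|D)P(D) / P(+)
       = 0.06533000 / 0.11250635
       = 0.5807


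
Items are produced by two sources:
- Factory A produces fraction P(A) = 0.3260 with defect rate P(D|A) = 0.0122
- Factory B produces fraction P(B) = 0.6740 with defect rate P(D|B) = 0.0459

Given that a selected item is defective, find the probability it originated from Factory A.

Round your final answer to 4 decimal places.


Let A = from Factory A, D = defective

Given:
- P(A) = 0.3260, P(B) = 0.6740
- P(D|A) = 0.0122, P(D|B) = 0.0459

Step 1: Find P(D)
P(D) = P(D|A)P(A) + P(D|B)P(B)
     = 0.0122 × 0.3260 + 0.0459 × 0.6740
     = 0.00397720 + 0.03093660
     = 0.03491380

Step 2: Apply Bayes' theorem
P(A|D) = P(D|A)P(A) / P(D)
       = 0.00397720 / 0.03491380
       = 0.1139
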